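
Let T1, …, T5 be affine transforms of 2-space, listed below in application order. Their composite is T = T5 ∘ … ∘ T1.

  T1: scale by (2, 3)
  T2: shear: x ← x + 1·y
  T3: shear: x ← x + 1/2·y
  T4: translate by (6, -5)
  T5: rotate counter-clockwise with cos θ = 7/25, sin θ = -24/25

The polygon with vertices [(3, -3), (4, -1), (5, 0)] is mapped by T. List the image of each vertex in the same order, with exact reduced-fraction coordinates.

T1 scale by (2, 3): (3, -3) → (6, -9); (4, -1) → (8, -3); (5, 0) → (10, 0)
T2 shear: x ← x + 1·y: (6, -9) → (-3, -9); (8, -3) → (5, -3); (10, 0) → (10, 0)
T3 shear: x ← x + 1/2·y: (-3, -9) → (-15/2, -9); (5, -3) → (7/2, -3); (10, 0) → (10, 0)
T4 translate by (6, -5): (-15/2, -9) → (-3/2, -14); (7/2, -3) → (19/2, -8); (10, 0) → (16, -5)
T5 rotate counter-clockwise with cos θ = 7/25, sin θ = -24/25: (-3/2, -14) → (-693/50, -62/25); (19/2, -8) → (-251/50, -284/25); (16, -5) → (-8/25, -419/25)

image vertices: (-693/50, -62/25), (-251/50, -284/25), (-8/25, -419/25)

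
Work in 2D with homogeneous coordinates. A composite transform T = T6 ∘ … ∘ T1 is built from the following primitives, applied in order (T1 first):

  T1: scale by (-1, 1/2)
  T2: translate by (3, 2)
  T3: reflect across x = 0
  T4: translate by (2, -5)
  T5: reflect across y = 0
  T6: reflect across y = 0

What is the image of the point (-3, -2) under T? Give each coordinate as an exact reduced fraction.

T(p) = (-4, -4)

T1 scale by (-1, 1/2): (-3, -2) → (3, -1)
T2 translate by (3, 2): (3, -1) → (6, 1)
T3 reflect across x = 0: (6, 1) → (-6, 1)
T4 translate by (2, -5): (-6, 1) → (-4, -4)
T5 reflect across y = 0: (-4, -4) → (-4, 4)
T6 reflect across y = 0: (-4, 4) → (-4, -4)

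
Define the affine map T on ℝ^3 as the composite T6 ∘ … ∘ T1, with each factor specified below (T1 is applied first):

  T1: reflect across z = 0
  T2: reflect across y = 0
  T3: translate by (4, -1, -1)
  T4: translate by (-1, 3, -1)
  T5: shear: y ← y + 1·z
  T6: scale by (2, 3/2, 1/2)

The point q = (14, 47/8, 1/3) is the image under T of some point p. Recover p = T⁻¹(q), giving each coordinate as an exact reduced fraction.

p = (4, -5/4, -8/3)

T1 = [1 0 0 0; 0 1 0 0; 0 0 -1 0; 0 0 0 1]
T2·T1 = [1 0 0 0; 0 -1 0 0; 0 0 -1 0; 0 0 0 1]
T3·…·T1 = [1 0 0 4; 0 -1 0 -1; 0 0 -1 -1; 0 0 0 1]
T4·…·T1 = [1 0 0 3; 0 -1 0 2; 0 0 -1 -2; 0 0 0 1]
T5·…·T1 = [1 0 0 3; 0 -1 -1 0; 0 0 -1 -2; 0 0 0 1]
T6·…·T1 = [2 0 0 6; 0 -3/2 -3/2 0; 0 0 -1/2 -1; 0 0 0 1]
det M = 3/2; M⁻¹ = [1/2 0 0 -3; 0 -2/3 2 2; 0 0 -2 -2; 0 0 0 1]
M⁻¹ · (14, 47/8, 1/3)ᵀ = (4, -5/4, -8/3)ᵀ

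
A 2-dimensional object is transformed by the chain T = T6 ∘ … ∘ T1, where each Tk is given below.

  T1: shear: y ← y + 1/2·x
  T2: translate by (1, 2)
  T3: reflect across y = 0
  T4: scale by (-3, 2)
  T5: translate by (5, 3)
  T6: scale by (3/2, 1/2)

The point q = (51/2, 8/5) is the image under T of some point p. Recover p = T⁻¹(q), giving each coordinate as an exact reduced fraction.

T1 = [1 0 0; 1/2 1 0; 0 0 1]
T2·T1 = [1 0 1; 1/2 1 2; 0 0 1]
T3·…·T1 = [1 0 1; -1/2 -1 -2; 0 0 1]
T4·…·T1 = [-3 0 -3; -1 -2 -4; 0 0 1]
T5·…·T1 = [-3 0 2; -1 -2 -1; 0 0 1]
T6·…·T1 = [-9/2 0 3; -1/2 -1 -1/2; 0 0 1]
det M = 9/2; M⁻¹ = [-2/9 0 2/3; 1/9 -1 -5/6; 0 0 1]
M⁻¹ · (51/2, 8/5)ᵀ = (-5, 2/5)ᵀ

p = (-5, 2/5)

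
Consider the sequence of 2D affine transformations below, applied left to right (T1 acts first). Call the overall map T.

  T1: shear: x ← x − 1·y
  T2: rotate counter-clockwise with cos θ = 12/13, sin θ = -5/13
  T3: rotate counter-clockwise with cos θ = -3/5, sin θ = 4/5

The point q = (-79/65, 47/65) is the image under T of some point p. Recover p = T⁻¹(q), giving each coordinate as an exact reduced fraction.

p = (2, 1)

T1 = [1 -1 0; 0 1 0; 0 0 1]
T2·T1 = [12/13 -7/13 0; -5/13 17/13 0; 0 0 1]
T3·…·T1 = [-16/65 -47/65 0; 63/65 -79/65 0; 0 0 1]
det M = 1; M⁻¹ = [-79/65 47/65 0; -63/65 -16/65 0; 0 0 1]
M⁻¹ · (-79/65, 47/65)ᵀ = (2, 1)ᵀ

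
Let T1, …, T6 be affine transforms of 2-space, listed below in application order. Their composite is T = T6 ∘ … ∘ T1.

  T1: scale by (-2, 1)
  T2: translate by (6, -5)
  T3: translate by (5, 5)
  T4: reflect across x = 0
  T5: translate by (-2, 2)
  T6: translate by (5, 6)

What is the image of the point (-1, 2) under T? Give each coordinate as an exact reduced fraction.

T(p) = (-10, 10)

T1 scale by (-2, 1): (-1, 2) → (2, 2)
T2 translate by (6, -5): (2, 2) → (8, -3)
T3 translate by (5, 5): (8, -3) → (13, 2)
T4 reflect across x = 0: (13, 2) → (-13, 2)
T5 translate by (-2, 2): (-13, 2) → (-15, 4)
T6 translate by (5, 6): (-15, 4) → (-10, 10)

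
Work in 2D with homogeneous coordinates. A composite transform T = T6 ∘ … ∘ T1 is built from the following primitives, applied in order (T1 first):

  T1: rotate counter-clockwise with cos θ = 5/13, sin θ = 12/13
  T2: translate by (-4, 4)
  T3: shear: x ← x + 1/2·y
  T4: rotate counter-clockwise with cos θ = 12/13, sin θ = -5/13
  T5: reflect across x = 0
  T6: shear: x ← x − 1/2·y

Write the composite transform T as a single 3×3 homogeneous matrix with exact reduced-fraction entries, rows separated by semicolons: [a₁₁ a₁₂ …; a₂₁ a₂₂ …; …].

T1 = [5/13 -12/13 0; 12/13 5/13 0; 0 0 1]
T2·T1 = [5/13 -12/13 -4; 12/13 5/13 4; 0 0 1]
T3·…·T1 = [11/13 -19/26 -2; 12/13 5/13 4; 0 0 1]
T4·…·T1 = [192/169 -89/169 -4/13; 89/169 215/338 58/13; 0 0 1]
T5·…·T1 = [-192/169 89/169 4/13; 89/169 215/338 58/13; 0 0 1]
T6·…·T1 = [-473/338 141/676 -25/13; 89/169 215/338 58/13; 0 0 1]

T = [-473/338 141/676 -25/13; 89/169 215/338 58/13; 0 0 1]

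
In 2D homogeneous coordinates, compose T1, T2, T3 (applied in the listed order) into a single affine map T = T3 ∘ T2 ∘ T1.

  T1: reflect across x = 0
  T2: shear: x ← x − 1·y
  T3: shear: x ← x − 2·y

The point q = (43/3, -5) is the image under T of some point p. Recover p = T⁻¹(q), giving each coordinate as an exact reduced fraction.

T1 = [-1 0 0; 0 1 0; 0 0 1]
T2·T1 = [-1 -1 0; 0 1 0; 0 0 1]
T3·…·T1 = [-1 -3 0; 0 1 0; 0 0 1]
det M = -1; M⁻¹ = [-1 -3 0; 0 1 0; 0 0 1]
M⁻¹ · (43/3, -5)ᵀ = (2/3, -5)ᵀ

p = (2/3, -5)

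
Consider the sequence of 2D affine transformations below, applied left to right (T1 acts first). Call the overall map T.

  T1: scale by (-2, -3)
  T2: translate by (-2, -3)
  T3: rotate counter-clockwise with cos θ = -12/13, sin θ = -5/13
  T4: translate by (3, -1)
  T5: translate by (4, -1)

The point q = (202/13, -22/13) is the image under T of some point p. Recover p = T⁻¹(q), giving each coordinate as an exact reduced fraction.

p = (3, -2)

T1 = [-2 0 0; 0 -3 0; 0 0 1]
T2·T1 = [-2 0 -2; 0 -3 -3; 0 0 1]
T3·…·T1 = [24/13 -15/13 9/13; 10/13 36/13 46/13; 0 0 1]
T4·…·T1 = [24/13 -15/13 48/13; 10/13 36/13 33/13; 0 0 1]
T5·…·T1 = [24/13 -15/13 100/13; 10/13 36/13 20/13; 0 0 1]
det M = 6; M⁻¹ = [6/13 5/26 -50/13; -5/39 4/13 20/39; 0 0 1]
M⁻¹ · (202/13, -22/13)ᵀ = (3, -2)ᵀ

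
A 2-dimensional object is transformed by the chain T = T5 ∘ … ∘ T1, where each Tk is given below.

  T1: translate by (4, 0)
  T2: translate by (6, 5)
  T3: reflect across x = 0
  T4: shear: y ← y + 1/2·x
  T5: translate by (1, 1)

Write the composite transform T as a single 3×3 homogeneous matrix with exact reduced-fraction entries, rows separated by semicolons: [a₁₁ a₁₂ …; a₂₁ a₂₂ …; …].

T = [-1 0 -9; -1/2 1 1; 0 0 1]

T1 = [1 0 4; 0 1 0; 0 0 1]
T2·T1 = [1 0 10; 0 1 5; 0 0 1]
T3·…·T1 = [-1 0 -10; 0 1 5; 0 0 1]
T4·…·T1 = [-1 0 -10; -1/2 1 0; 0 0 1]
T5·…·T1 = [-1 0 -9; -1/2 1 1; 0 0 1]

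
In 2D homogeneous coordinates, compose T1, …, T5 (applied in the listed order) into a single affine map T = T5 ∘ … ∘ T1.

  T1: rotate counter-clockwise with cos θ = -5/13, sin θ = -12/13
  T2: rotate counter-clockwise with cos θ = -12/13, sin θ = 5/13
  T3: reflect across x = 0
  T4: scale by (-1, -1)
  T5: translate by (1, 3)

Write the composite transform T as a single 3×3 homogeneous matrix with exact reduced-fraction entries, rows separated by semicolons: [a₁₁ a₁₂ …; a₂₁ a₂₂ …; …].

T1 = [-5/13 12/13 0; -12/13 -5/13 0; 0 0 1]
T2·T1 = [120/169 -119/169 0; 119/169 120/169 0; 0 0 1]
T3·…·T1 = [-120/169 119/169 0; 119/169 120/169 0; 0 0 1]
T4·…·T1 = [120/169 -119/169 0; -119/169 -120/169 0; 0 0 1]
T5·…·T1 = [120/169 -119/169 1; -119/169 -120/169 3; 0 0 1]

T = [120/169 -119/169 1; -119/169 -120/169 3; 0 0 1]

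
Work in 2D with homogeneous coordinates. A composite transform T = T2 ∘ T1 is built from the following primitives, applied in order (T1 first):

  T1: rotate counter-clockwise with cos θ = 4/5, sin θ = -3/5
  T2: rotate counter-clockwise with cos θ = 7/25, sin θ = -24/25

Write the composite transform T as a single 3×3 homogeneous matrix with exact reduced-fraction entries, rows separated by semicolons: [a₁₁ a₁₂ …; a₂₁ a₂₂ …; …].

T = [-44/125 117/125 0; -117/125 -44/125 0; 0 0 1]

T1 = [4/5 3/5 0; -3/5 4/5 0; 0 0 1]
T2·T1 = [-44/125 117/125 0; -117/125 -44/125 0; 0 0 1]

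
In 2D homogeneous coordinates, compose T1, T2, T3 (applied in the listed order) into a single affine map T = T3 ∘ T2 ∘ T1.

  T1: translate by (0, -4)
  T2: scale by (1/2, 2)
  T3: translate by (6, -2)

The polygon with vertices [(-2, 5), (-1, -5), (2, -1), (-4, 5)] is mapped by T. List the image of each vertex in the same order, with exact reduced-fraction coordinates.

T1 translate by (0, -4): (-2, 5) → (-2, 1); (-1, -5) → (-1, -9); (2, -1) → (2, -5); (-4, 5) → (-4, 1)
T2 scale by (1/2, 2): (-2, 1) → (-1, 2); (-1, -9) → (-1/2, -18); (2, -5) → (1, -10); (-4, 1) → (-2, 2)
T3 translate by (6, -2): (-1, 2) → (5, 0); (-1/2, -18) → (11/2, -20); (1, -10) → (7, -12); (-2, 2) → (4, 0)

image vertices: (5, 0), (11/2, -20), (7, -12), (4, 0)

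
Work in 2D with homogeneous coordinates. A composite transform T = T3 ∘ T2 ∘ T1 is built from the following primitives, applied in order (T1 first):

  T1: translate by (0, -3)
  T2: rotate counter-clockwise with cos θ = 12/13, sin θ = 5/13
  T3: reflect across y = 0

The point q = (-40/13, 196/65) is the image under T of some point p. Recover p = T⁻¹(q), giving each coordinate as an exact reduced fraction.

p = (-4, 7/5)

T1 = [1 0 0; 0 1 -3; 0 0 1]
T2·T1 = [12/13 -5/13 15/13; 5/13 12/13 -36/13; 0 0 1]
T3·…·T1 = [12/13 -5/13 15/13; -5/13 -12/13 36/13; 0 0 1]
det M = -1; M⁻¹ = [12/13 -5/13 0; -5/13 -12/13 3; 0 0 1]
M⁻¹ · (-40/13, 196/65)ᵀ = (-4, 7/5)ᵀ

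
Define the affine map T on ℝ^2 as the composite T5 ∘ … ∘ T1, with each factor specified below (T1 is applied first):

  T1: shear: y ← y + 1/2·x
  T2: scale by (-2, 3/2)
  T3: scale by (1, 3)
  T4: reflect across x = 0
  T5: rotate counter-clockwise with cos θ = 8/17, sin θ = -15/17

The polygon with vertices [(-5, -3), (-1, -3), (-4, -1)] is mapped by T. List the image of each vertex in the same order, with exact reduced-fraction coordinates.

T1 shear: y ← y + 1/2·x: (-5, -3) → (-5, -11/2); (-1, -3) → (-1, -7/2); (-4, -1) → (-4, -3)
T2 scale by (-2, 3/2): (-5, -11/2) → (10, -33/4); (-1, -7/2) → (2, -21/4); (-4, -3) → (8, -9/2)
T3 scale by (1, 3): (10, -33/4) → (10, -99/4); (2, -21/4) → (2, -63/4); (8, -9/2) → (8, -27/2)
T4 reflect across x = 0: (10, -99/4) → (-10, -99/4); (2, -63/4) → (-2, -63/4); (8, -27/2) → (-8, -27/2)
T5 rotate counter-clockwise with cos θ = 8/17, sin θ = -15/17: (-10, -99/4) → (-1805/68, -48/17); (-2, -63/4) → (-1009/68, -96/17); (-8, -27/2) → (-533/34, 12/17)

image vertices: (-1805/68, -48/17), (-1009/68, -96/17), (-533/34, 12/17)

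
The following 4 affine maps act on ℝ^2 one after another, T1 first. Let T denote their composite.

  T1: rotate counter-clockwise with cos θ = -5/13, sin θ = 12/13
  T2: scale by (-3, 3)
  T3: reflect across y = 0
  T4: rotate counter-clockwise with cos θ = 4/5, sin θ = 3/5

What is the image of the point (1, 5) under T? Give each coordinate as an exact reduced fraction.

T1 rotate counter-clockwise with cos θ = -5/13, sin θ = 12/13: (1, 5) → (-5, -1)
T2 scale by (-3, 3): (-5, -1) → (15, -3)
T3 reflect across y = 0: (15, -3) → (15, 3)
T4 rotate counter-clockwise with cos θ = 4/5, sin θ = 3/5: (15, 3) → (51/5, 57/5)

T(p) = (51/5, 57/5)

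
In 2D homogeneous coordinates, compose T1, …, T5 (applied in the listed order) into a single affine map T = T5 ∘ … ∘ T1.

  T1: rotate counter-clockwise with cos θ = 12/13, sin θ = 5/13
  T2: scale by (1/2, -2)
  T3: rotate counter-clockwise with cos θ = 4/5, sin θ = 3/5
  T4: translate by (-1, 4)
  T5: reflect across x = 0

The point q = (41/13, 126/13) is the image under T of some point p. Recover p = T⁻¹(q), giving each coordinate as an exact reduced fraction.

T1 = [12/13 -5/13 0; 5/13 12/13 0; 0 0 1]
T2·T1 = [6/13 -5/26 0; -10/13 -24/13 0; 0 0 1]
T3·…·T1 = [54/65 62/65 0; -22/65 -207/130 0; 0 0 1]
T4·…·T1 = [54/65 62/65 -1; -22/65 -207/130 4; 0 0 1]
T5·…·T1 = [-54/65 -62/65 1; -22/65 -207/130 4; 0 0 1]
det M = 1; M⁻¹ = [-207/130 62/65 -289/130; 22/65 -54/65 194/65; 0 0 1]
M⁻¹ · (41/13, 126/13)ᵀ = (2, -4)ᵀ

p = (2, -4)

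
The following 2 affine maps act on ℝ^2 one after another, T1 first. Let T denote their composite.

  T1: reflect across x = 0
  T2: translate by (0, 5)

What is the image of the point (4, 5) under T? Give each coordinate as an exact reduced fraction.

T1 reflect across x = 0: (4, 5) → (-4, 5)
T2 translate by (0, 5): (-4, 5) → (-4, 10)

T(p) = (-4, 10)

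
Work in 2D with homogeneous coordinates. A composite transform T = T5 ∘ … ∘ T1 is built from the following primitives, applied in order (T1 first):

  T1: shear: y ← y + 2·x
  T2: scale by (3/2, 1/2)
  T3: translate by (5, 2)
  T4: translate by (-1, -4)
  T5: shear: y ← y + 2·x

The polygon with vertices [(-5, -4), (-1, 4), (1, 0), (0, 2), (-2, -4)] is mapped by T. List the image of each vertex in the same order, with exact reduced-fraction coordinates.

image vertices: (-7/2, -16), (5/2, 4), (11/2, 10), (4, 7), (1, -4)

T1 shear: y ← y + 2·x: (-5, -4) → (-5, -14); (-1, 4) → (-1, 2); (1, 0) → (1, 2); (0, 2) → (0, 2); (-2, -4) → (-2, -8)
T2 scale by (3/2, 1/2): (-5, -14) → (-15/2, -7); (-1, 2) → (-3/2, 1); (1, 2) → (3/2, 1); (0, 2) → (0, 1); (-2, -8) → (-3, -4)
T3 translate by (5, 2): (-15/2, -7) → (-5/2, -5); (-3/2, 1) → (7/2, 3); (3/2, 1) → (13/2, 3); (0, 1) → (5, 3); (-3, -4) → (2, -2)
T4 translate by (-1, -4): (-5/2, -5) → (-7/2, -9); (7/2, 3) → (5/2, -1); (13/2, 3) → (11/2, -1); (5, 3) → (4, -1); (2, -2) → (1, -6)
T5 shear: y ← y + 2·x: (-7/2, -9) → (-7/2, -16); (5/2, -1) → (5/2, 4); (11/2, -1) → (11/2, 10); (4, -1) → (4, 7); (1, -6) → (1, -4)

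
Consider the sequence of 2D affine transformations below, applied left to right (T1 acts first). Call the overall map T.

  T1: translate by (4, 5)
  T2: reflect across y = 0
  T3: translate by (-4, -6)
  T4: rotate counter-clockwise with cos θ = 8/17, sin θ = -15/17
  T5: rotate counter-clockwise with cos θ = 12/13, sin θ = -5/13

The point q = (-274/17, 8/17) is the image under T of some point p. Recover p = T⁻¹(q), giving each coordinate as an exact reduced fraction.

p = (-2, 5)

T1 = [1 0 4; 0 1 5; 0 0 1]
T2·T1 = [1 0 4; 0 -1 -5; 0 0 1]
T3·…·T1 = [1 0 0; 0 -1 -11; 0 0 1]
T4·…·T1 = [8/17 -15/17 -165/17; -15/17 -8/17 -88/17; 0 0 1]
T5·…·T1 = [21/221 -220/221 -2420/221; -220/221 -21/221 -231/221; 0 0 1]
det M = -1; M⁻¹ = [21/221 -220/221 0; -220/221 -21/221 -11; 0 0 1]
M⁻¹ · (-274/17, 8/17)ᵀ = (-2, 5)ᵀ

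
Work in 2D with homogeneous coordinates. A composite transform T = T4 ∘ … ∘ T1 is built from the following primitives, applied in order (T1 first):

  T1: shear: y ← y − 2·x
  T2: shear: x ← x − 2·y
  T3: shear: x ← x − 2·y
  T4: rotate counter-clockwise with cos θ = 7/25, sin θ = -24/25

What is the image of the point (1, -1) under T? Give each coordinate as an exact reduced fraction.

T1 shear: y ← y − 2·x: (1, -1) → (1, -3)
T2 shear: x ← x − 2·y: (1, -3) → (7, -3)
T3 shear: x ← x − 2·y: (7, -3) → (13, -3)
T4 rotate counter-clockwise with cos θ = 7/25, sin θ = -24/25: (13, -3) → (19/25, -333/25)

T(p) = (19/25, -333/25)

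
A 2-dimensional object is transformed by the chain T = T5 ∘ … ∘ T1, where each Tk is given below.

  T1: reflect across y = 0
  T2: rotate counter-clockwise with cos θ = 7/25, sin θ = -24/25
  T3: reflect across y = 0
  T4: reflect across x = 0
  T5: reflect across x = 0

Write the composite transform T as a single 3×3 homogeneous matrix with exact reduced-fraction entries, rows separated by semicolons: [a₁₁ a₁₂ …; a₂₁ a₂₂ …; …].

T = [7/25 -24/25 0; 24/25 7/25 0; 0 0 1]

T1 = [1 0 0; 0 -1 0; 0 0 1]
T2·T1 = [7/25 -24/25 0; -24/25 -7/25 0; 0 0 1]
T3·…·T1 = [7/25 -24/25 0; 24/25 7/25 0; 0 0 1]
T4·…·T1 = [-7/25 24/25 0; 24/25 7/25 0; 0 0 1]
T5·…·T1 = [7/25 -24/25 0; 24/25 7/25 0; 0 0 1]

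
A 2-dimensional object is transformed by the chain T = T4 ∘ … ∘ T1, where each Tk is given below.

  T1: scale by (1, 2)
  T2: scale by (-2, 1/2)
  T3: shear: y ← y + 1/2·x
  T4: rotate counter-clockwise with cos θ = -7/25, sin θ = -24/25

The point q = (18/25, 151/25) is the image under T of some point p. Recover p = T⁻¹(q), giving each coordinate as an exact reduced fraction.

p = (3, 2)

T1 = [1 0 0; 0 2 0; 0 0 1]
T2·T1 = [-2 0 0; 0 1 0; 0 0 1]
T3·…·T1 = [-2 0 0; -1 1 0; 0 0 1]
T4·…·T1 = [-2/5 24/25 0; 11/5 -7/25 0; 0 0 1]
det M = -2; M⁻¹ = [7/50 12/25 0; 11/10 1/5 0; 0 0 1]
M⁻¹ · (18/25, 151/25)ᵀ = (3, 2)ᵀ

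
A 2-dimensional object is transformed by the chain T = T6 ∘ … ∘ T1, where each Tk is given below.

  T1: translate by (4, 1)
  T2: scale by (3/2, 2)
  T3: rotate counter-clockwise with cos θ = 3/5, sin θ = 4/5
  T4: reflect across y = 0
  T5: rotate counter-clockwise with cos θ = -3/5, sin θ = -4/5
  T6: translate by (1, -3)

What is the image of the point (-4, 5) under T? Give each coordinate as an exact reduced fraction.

T1 translate by (4, 1): (-4, 5) → (0, 6)
T2 scale by (3/2, 2): (0, 6) → (0, 12)
T3 rotate counter-clockwise with cos θ = 3/5, sin θ = 4/5: (0, 12) → (-48/5, 36/5)
T4 reflect across y = 0: (-48/5, 36/5) → (-48/5, -36/5)
T5 rotate counter-clockwise with cos θ = -3/5, sin θ = -4/5: (-48/5, -36/5) → (0, 12)
T6 translate by (1, -3): (0, 12) → (1, 9)

T(p) = (1, 9)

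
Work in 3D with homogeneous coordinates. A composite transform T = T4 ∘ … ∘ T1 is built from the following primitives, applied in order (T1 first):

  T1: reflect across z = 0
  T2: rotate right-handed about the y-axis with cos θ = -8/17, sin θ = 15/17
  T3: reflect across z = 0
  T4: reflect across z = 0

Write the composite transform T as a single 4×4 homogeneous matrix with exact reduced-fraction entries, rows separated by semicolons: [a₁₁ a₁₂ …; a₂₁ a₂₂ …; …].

T = [-8/17 0 -15/17 0; 0 1 0 0; -15/17 0 8/17 0; 0 0 0 1]

T1 = [1 0 0 0; 0 1 0 0; 0 0 -1 0; 0 0 0 1]
T2·T1 = [-8/17 0 -15/17 0; 0 1 0 0; -15/17 0 8/17 0; 0 0 0 1]
T3·…·T1 = [-8/17 0 -15/17 0; 0 1 0 0; 15/17 0 -8/17 0; 0 0 0 1]
T4·…·T1 = [-8/17 0 -15/17 0; 0 1 0 0; -15/17 0 8/17 0; 0 0 0 1]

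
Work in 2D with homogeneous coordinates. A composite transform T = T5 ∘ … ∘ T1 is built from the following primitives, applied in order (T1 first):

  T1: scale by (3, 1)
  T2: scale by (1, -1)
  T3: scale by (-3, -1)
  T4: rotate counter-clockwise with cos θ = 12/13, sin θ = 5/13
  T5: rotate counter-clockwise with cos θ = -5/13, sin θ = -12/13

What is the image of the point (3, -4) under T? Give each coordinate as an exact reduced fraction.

T(p) = (-4, 27)

T1 scale by (3, 1): (3, -4) → (9, -4)
T2 scale by (1, -1): (9, -4) → (9, 4)
T3 scale by (-3, -1): (9, 4) → (-27, -4)
T4 rotate counter-clockwise with cos θ = 12/13, sin θ = 5/13: (-27, -4) → (-304/13, -183/13)
T5 rotate counter-clockwise with cos θ = -5/13, sin θ = -12/13: (-304/13, -183/13) → (-4, 27)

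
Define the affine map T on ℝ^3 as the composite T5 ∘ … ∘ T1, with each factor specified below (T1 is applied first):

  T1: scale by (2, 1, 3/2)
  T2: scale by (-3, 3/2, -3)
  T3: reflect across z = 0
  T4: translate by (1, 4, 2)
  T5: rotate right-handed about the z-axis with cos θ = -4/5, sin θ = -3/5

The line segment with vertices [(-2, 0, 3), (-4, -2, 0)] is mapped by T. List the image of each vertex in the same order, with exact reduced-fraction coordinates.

image vertices: (-8, -11, 31/2), (-97/5, -79/5, 2)

T1 scale by (2, 1, 3/2): (-2, 0, 3) → (-4, 0, 9/2); (-4, -2, 0) → (-8, -2, 0)
T2 scale by (-3, 3/2, -3): (-4, 0, 9/2) → (12, 0, -27/2); (-8, -2, 0) → (24, -3, 0)
T3 reflect across z = 0: (12, 0, -27/2) → (12, 0, 27/2); (24, -3, 0) → (24, -3, 0)
T4 translate by (1, 4, 2): (12, 0, 27/2) → (13, 4, 31/2); (24, -3, 0) → (25, 1, 2)
T5 rotate right-handed about the z-axis with cos θ = -4/5, sin θ = -3/5: (13, 4, 31/2) → (-8, -11, 31/2); (25, 1, 2) → (-97/5, -79/5, 2)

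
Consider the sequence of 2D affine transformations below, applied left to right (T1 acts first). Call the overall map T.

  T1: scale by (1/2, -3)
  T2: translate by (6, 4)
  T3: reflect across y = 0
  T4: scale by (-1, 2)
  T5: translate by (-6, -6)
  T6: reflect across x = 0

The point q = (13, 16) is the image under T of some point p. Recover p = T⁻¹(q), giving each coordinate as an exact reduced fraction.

p = (2, 5)

T1 = [1/2 0 0; 0 -3 0; 0 0 1]
T2·T1 = [1/2 0 6; 0 -3 4; 0 0 1]
T3·…·T1 = [1/2 0 6; 0 3 -4; 0 0 1]
T4·…·T1 = [-1/2 0 -6; 0 6 -8; 0 0 1]
T5·…·T1 = [-1/2 0 -12; 0 6 -14; 0 0 1]
T6·…·T1 = [1/2 0 12; 0 6 -14; 0 0 1]
det M = 3; M⁻¹ = [2 0 -24; 0 1/6 7/3; 0 0 1]
M⁻¹ · (13, 16)ᵀ = (2, 5)ᵀ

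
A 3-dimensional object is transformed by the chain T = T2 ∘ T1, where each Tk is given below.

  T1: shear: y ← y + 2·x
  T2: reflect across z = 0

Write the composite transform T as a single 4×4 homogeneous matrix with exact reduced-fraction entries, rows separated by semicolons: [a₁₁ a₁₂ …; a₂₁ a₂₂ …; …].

T1 = [1 0 0 0; 2 1 0 0; 0 0 1 0; 0 0 0 1]
T2·T1 = [1 0 0 0; 2 1 0 0; 0 0 -1 0; 0 0 0 1]

T = [1 0 0 0; 2 1 0 0; 0 0 -1 0; 0 0 0 1]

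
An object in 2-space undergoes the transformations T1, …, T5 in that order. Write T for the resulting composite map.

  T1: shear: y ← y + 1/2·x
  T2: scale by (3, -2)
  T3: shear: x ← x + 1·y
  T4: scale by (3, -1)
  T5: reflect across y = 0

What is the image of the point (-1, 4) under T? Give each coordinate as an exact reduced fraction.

T(p) = (-30, -7)

T1 shear: y ← y + 1/2·x: (-1, 4) → (-1, 7/2)
T2 scale by (3, -2): (-1, 7/2) → (-3, -7)
T3 shear: x ← x + 1·y: (-3, -7) → (-10, -7)
T4 scale by (3, -1): (-10, -7) → (-30, 7)
T5 reflect across y = 0: (-30, 7) → (-30, -7)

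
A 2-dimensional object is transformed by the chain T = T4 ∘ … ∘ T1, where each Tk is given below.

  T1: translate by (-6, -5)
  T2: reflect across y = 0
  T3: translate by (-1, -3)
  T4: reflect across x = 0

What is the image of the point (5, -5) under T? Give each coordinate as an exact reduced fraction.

T(p) = (2, 7)

T1 translate by (-6, -5): (5, -5) → (-1, -10)
T2 reflect across y = 0: (-1, -10) → (-1, 10)
T3 translate by (-1, -3): (-1, 10) → (-2, 7)
T4 reflect across x = 0: (-2, 7) → (2, 7)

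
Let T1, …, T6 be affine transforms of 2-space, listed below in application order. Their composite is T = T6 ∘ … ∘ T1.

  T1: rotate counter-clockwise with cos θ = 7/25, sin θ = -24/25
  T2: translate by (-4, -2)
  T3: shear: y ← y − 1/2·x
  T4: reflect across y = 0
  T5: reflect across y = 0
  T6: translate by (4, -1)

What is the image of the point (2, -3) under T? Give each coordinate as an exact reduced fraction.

T(p) = (-58/25, -13/5)

T1 rotate counter-clockwise with cos θ = 7/25, sin θ = -24/25: (2, -3) → (-58/25, -69/25)
T2 translate by (-4, -2): (-58/25, -69/25) → (-158/25, -119/25)
T3 shear: y ← y − 1/2·x: (-158/25, -119/25) → (-158/25, -8/5)
T4 reflect across y = 0: (-158/25, -8/5) → (-158/25, 8/5)
T5 reflect across y = 0: (-158/25, 8/5) → (-158/25, -8/5)
T6 translate by (4, -1): (-158/25, -8/5) → (-58/25, -13/5)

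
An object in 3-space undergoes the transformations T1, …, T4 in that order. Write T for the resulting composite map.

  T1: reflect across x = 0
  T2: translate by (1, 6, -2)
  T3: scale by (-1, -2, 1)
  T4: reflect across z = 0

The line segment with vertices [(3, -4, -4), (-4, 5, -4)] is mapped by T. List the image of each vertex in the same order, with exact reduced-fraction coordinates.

T1 reflect across x = 0: (3, -4, -4) → (-3, -4, -4); (-4, 5, -4) → (4, 5, -4)
T2 translate by (1, 6, -2): (-3, -4, -4) → (-2, 2, -6); (4, 5, -4) → (5, 11, -6)
T3 scale by (-1, -2, 1): (-2, 2, -6) → (2, -4, -6); (5, 11, -6) → (-5, -22, -6)
T4 reflect across z = 0: (2, -4, -6) → (2, -4, 6); (-5, -22, -6) → (-5, -22, 6)

image vertices: (2, -4, 6), (-5, -22, 6)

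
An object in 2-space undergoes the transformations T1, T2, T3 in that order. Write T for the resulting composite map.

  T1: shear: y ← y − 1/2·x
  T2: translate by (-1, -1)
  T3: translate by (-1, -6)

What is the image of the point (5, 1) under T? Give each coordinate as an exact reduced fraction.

T(p) = (3, -17/2)

T1 shear: y ← y − 1/2·x: (5, 1) → (5, -3/2)
T2 translate by (-1, -1): (5, -3/2) → (4, -5/2)
T3 translate by (-1, -6): (4, -5/2) → (3, -17/2)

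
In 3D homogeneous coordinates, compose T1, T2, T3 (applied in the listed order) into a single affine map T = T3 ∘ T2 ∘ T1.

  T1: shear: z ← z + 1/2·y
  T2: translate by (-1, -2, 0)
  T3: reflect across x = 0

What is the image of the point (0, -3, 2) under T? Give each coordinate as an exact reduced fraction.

T1 shear: z ← z + 1/2·y: (0, -3, 2) → (0, -3, 1/2)
T2 translate by (-1, -2, 0): (0, -3, 1/2) → (-1, -5, 1/2)
T3 reflect across x = 0: (-1, -5, 1/2) → (1, -5, 1/2)

T(p) = (1, -5, 1/2)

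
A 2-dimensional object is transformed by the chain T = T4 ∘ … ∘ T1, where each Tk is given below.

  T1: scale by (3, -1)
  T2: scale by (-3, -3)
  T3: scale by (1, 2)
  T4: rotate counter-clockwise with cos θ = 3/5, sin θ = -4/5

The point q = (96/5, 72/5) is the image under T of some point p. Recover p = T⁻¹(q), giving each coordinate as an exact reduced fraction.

p = (0, 4)

T1 = [3 0 0; 0 -1 0; 0 0 1]
T2·T1 = [-9 0 0; 0 3 0; 0 0 1]
T3·…·T1 = [-9 0 0; 0 6 0; 0 0 1]
T4·…·T1 = [-27/5 24/5 0; 36/5 18/5 0; 0 0 1]
det M = -54; M⁻¹ = [-1/15 4/45 0; 2/15 1/10 0; 0 0 1]
M⁻¹ · (96/5, 72/5)ᵀ = (0, 4)ᵀ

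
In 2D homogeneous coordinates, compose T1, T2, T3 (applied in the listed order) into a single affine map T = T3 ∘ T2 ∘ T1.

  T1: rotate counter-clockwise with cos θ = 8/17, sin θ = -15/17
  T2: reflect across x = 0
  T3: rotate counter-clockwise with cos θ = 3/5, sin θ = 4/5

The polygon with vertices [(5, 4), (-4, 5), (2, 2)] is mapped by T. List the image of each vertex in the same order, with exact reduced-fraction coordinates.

image vertices: (-128/85, -529/85), (-529/85, 128/85), (-82/85, -226/85)

T1 rotate counter-clockwise with cos θ = 8/17, sin θ = -15/17: (5, 4) → (100/17, -43/17); (-4, 5) → (43/17, 100/17); (2, 2) → (46/17, -14/17)
T2 reflect across x = 0: (100/17, -43/17) → (-100/17, -43/17); (43/17, 100/17) → (-43/17, 100/17); (46/17, -14/17) → (-46/17, -14/17)
T3 rotate counter-clockwise with cos θ = 3/5, sin θ = 4/5: (-100/17, -43/17) → (-128/85, -529/85); (-43/17, 100/17) → (-529/85, 128/85); (-46/17, -14/17) → (-82/85, -226/85)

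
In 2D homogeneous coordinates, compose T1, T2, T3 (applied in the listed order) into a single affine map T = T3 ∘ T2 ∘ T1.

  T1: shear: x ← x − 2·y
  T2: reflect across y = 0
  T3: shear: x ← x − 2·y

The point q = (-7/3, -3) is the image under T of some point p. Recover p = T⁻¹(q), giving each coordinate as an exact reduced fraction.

T1 = [1 -2 0; 0 1 0; 0 0 1]
T2·T1 = [1 -2 0; 0 -1 0; 0 0 1]
T3·…·T1 = [1 0 0; 0 -1 0; 0 0 1]
det M = -1; M⁻¹ = [1 0 0; 0 -1 0; 0 0 1]
M⁻¹ · (-7/3, -3)ᵀ = (-7/3, 3)ᵀ

p = (-7/3, 3)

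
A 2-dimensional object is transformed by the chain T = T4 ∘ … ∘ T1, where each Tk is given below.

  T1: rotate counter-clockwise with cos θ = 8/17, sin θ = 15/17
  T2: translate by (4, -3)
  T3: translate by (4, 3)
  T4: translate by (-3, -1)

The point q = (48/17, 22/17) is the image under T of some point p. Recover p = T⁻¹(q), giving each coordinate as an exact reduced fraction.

T1 = [8/17 -15/17 0; 15/17 8/17 0; 0 0 1]
T2·T1 = [8/17 -15/17 4; 15/17 8/17 -3; 0 0 1]
T3·…·T1 = [8/17 -15/17 8; 15/17 8/17 0; 0 0 1]
T4·…·T1 = [8/17 -15/17 5; 15/17 8/17 -1; 0 0 1]
det M = 1; M⁻¹ = [8/17 15/17 -25/17; -15/17 8/17 83/17; 0 0 1]
M⁻¹ · (48/17, 22/17)ᵀ = (1, 3)ᵀ

p = (1, 3)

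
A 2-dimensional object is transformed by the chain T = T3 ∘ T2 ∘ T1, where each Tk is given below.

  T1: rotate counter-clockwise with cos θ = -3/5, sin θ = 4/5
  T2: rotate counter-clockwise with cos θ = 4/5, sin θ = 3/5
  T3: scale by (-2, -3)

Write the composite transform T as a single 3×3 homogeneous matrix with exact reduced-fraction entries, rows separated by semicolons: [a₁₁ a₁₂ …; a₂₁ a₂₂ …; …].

T1 = [-3/5 -4/5 0; 4/5 -3/5 0; 0 0 1]
T2·T1 = [-24/25 -7/25 0; 7/25 -24/25 0; 0 0 1]
T3·…·T1 = [48/25 14/25 0; -21/25 72/25 0; 0 0 1]

T = [48/25 14/25 0; -21/25 72/25 0; 0 0 1]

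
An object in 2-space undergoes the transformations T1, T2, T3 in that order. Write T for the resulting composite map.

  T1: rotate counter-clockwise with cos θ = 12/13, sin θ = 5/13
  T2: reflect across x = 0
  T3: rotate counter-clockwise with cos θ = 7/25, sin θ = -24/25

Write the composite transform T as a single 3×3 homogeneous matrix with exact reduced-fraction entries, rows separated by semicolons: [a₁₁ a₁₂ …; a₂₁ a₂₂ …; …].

T = [36/325 323/325 0; 323/325 -36/325 0; 0 0 1]

T1 = [12/13 -5/13 0; 5/13 12/13 0; 0 0 1]
T2·T1 = [-12/13 5/13 0; 5/13 12/13 0; 0 0 1]
T3·…·T1 = [36/325 323/325 0; 323/325 -36/325 0; 0 0 1]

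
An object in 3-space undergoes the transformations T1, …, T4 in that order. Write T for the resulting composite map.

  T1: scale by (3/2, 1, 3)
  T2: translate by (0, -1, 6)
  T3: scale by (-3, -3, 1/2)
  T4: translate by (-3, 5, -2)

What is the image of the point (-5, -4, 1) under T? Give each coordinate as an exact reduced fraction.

T1 scale by (3/2, 1, 3): (-5, -4, 1) → (-15/2, -4, 3)
T2 translate by (0, -1, 6): (-15/2, -4, 3) → (-15/2, -5, 9)
T3 scale by (-3, -3, 1/2): (-15/2, -5, 9) → (45/2, 15, 9/2)
T4 translate by (-3, 5, -2): (45/2, 15, 9/2) → (39/2, 20, 5/2)

T(p) = (39/2, 20, 5/2)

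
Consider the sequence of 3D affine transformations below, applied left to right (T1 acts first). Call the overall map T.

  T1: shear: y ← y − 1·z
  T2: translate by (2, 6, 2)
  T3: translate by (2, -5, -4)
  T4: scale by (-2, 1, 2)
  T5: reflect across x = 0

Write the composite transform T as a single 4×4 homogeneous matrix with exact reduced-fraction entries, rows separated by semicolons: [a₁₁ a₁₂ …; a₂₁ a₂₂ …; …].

T1 = [1 0 0 0; 0 1 -1 0; 0 0 1 0; 0 0 0 1]
T2·T1 = [1 0 0 2; 0 1 -1 6; 0 0 1 2; 0 0 0 1]
T3·…·T1 = [1 0 0 4; 0 1 -1 1; 0 0 1 -2; 0 0 0 1]
T4·…·T1 = [-2 0 0 -8; 0 1 -1 1; 0 0 2 -4; 0 0 0 1]
T5·…·T1 = [2 0 0 8; 0 1 -1 1; 0 0 2 -4; 0 0 0 1]

T = [2 0 0 8; 0 1 -1 1; 0 0 2 -4; 0 0 0 1]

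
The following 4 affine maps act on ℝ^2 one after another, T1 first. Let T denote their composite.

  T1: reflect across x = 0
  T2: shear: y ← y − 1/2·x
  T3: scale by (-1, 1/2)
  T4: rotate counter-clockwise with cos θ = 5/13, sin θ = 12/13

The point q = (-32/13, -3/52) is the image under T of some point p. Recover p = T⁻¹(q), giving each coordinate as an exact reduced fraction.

T1 = [-1 0 0; 0 1 0; 0 0 1]
T2·T1 = [-1 0 0; 1/2 1 0; 0 0 1]
T3·…·T1 = [1 0 0; 1/4 1/2 0; 0 0 1]
T4·…·T1 = [2/13 -6/13 0; 53/52 5/26 0; 0 0 1]
det M = 1/2; M⁻¹ = [5/13 12/13 0; -53/26 4/13 0; 0 0 1]
M⁻¹ · (-32/13, -3/52)ᵀ = (-1, 5)ᵀ

p = (-1, 5)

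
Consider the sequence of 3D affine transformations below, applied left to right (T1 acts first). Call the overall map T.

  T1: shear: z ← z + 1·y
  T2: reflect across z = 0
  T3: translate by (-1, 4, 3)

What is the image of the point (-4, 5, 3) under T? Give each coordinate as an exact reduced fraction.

T1 shear: z ← z + 1·y: (-4, 5, 3) → (-4, 5, 8)
T2 reflect across z = 0: (-4, 5, 8) → (-4, 5, -8)
T3 translate by (-1, 4, 3): (-4, 5, -8) → (-5, 9, -5)

T(p) = (-5, 9, -5)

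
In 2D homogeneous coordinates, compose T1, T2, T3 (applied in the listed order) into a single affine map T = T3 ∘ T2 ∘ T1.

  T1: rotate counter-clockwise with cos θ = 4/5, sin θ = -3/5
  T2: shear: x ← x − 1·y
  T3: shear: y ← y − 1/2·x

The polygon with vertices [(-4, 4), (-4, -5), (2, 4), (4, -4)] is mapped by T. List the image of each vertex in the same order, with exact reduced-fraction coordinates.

T1 rotate counter-clockwise with cos θ = 4/5, sin θ = -3/5: (-4, 4) → (-4/5, 28/5); (-4, -5) → (-31/5, -8/5); (2, 4) → (4, 2); (4, -4) → (4/5, -28/5)
T2 shear: x ← x − 1·y: (-4/5, 28/5) → (-32/5, 28/5); (-31/5, -8/5) → (-23/5, -8/5); (4, 2) → (2, 2); (4/5, -28/5) → (32/5, -28/5)
T3 shear: y ← y − 1/2·x: (-32/5, 28/5) → (-32/5, 44/5); (-23/5, -8/5) → (-23/5, 7/10); (2, 2) → (2, 1); (32/5, -28/5) → (32/5, -44/5)

image vertices: (-32/5, 44/5), (-23/5, 7/10), (2, 1), (32/5, -44/5)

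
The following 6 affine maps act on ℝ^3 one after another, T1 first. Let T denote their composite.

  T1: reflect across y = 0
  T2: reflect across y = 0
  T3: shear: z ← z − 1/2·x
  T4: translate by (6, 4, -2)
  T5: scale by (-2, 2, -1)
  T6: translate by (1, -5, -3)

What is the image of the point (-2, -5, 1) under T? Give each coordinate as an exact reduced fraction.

T1 reflect across y = 0: (-2, -5, 1) → (-2, 5, 1)
T2 reflect across y = 0: (-2, 5, 1) → (-2, -5, 1)
T3 shear: z ← z − 1/2·x: (-2, -5, 1) → (-2, -5, 2)
T4 translate by (6, 4, -2): (-2, -5, 2) → (4, -1, 0)
T5 scale by (-2, 2, -1): (4, -1, 0) → (-8, -2, 0)
T6 translate by (1, -5, -3): (-8, -2, 0) → (-7, -7, -3)

T(p) = (-7, -7, -3)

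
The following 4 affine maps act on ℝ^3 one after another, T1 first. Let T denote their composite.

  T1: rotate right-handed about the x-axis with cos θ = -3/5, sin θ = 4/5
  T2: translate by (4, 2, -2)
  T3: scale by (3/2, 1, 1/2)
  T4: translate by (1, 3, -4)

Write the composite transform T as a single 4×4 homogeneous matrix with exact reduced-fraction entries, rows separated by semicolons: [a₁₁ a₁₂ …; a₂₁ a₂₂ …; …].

T = [3/2 0 0 7; 0 -3/5 -4/5 5; 0 2/5 -3/10 -5; 0 0 0 1]

T1 = [1 0 0 0; 0 -3/5 -4/5 0; 0 4/5 -3/5 0; 0 0 0 1]
T2·T1 = [1 0 0 4; 0 -3/5 -4/5 2; 0 4/5 -3/5 -2; 0 0 0 1]
T3·…·T1 = [3/2 0 0 6; 0 -3/5 -4/5 2; 0 2/5 -3/10 -1; 0 0 0 1]
T4·…·T1 = [3/2 0 0 7; 0 -3/5 -4/5 5; 0 2/5 -3/10 -5; 0 0 0 1]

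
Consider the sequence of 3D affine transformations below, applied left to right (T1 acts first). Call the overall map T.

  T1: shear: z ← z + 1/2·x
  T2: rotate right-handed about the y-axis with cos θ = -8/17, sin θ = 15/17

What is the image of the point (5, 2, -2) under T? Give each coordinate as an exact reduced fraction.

T1 shear: z ← z + 1/2·x: (5, 2, -2) → (5, 2, 1/2)
T2 rotate right-handed about the y-axis with cos θ = -8/17, sin θ = 15/17: (5, 2, 1/2) → (-65/34, 2, -79/17)

T(p) = (-65/34, 2, -79/17)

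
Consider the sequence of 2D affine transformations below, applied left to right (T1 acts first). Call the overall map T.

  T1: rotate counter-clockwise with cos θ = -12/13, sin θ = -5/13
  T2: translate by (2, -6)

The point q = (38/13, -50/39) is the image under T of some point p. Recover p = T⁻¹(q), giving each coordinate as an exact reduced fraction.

T1 = [-12/13 5/13 0; -5/13 -12/13 0; 0 0 1]
T2·T1 = [-12/13 5/13 2; -5/13 -12/13 -6; 0 0 1]
det M = 1; M⁻¹ = [-12/13 -5/13 -6/13; 5/13 -12/13 -82/13; 0 0 1]
M⁻¹ · (38/13, -50/39)ᵀ = (-8/3, -4)ᵀ

p = (-8/3, -4)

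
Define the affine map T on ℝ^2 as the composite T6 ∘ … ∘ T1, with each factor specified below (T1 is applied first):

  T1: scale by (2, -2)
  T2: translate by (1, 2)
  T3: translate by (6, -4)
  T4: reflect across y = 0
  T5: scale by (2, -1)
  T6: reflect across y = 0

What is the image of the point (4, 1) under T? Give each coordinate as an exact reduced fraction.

T(p) = (30, 4)

T1 scale by (2, -2): (4, 1) → (8, -2)
T2 translate by (1, 2): (8, -2) → (9, 0)
T3 translate by (6, -4): (9, 0) → (15, -4)
T4 reflect across y = 0: (15, -4) → (15, 4)
T5 scale by (2, -1): (15, 4) → (30, -4)
T6 reflect across y = 0: (30, -4) → (30, 4)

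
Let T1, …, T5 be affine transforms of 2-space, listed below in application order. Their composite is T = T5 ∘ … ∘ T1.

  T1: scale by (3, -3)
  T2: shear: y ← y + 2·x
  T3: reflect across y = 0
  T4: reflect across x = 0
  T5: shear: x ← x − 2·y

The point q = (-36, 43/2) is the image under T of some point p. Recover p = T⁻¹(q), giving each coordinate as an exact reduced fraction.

T1 = [3 0 0; 0 -3 0; 0 0 1]
T2·T1 = [3 0 0; 6 -3 0; 0 0 1]
T3·…·T1 = [3 0 0; -6 3 0; 0 0 1]
T4·…·T1 = [-3 0 0; -6 3 0; 0 0 1]
T5·…·T1 = [9 -6 0; -6 3 0; 0 0 1]
det M = -9; M⁻¹ = [-1/3 -2/3 0; -2/3 -1 0; 0 0 1]
M⁻¹ · (-36, 43/2)ᵀ = (-7/3, 5/2)ᵀ

p = (-7/3, 5/2)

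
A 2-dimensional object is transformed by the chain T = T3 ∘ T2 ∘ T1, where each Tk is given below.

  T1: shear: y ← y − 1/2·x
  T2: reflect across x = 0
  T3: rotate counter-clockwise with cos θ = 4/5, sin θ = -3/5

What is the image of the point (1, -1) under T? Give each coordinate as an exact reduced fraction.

T1 shear: y ← y − 1/2·x: (1, -1) → (1, -3/2)
T2 reflect across x = 0: (1, -3/2) → (-1, -3/2)
T3 rotate counter-clockwise with cos θ = 4/5, sin θ = -3/5: (-1, -3/2) → (-17/10, -3/5)

T(p) = (-17/10, -3/5)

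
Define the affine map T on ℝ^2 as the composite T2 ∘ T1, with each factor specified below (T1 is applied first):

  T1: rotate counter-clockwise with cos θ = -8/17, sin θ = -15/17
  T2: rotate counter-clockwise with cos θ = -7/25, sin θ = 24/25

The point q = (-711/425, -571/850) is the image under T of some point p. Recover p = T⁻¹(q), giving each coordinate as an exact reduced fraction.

T1 = [-8/17 15/17 0; -15/17 -8/17 0; 0 0 1]
T2·T1 = [416/425 87/425 0; -87/425 416/425 0; 0 0 1]
det M = 1; M⁻¹ = [416/425 -87/425 0; 87/425 416/425 0; 0 0 1]
M⁻¹ · (-711/425, -571/850)ᵀ = (-3/2, -1)ᵀ

p = (-3/2, -1)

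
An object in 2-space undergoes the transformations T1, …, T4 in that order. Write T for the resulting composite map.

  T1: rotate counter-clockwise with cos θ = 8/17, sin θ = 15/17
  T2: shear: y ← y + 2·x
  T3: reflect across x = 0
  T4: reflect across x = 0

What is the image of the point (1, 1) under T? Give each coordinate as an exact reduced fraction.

T(p) = (-7/17, 9/17)

T1 rotate counter-clockwise with cos θ = 8/17, sin θ = 15/17: (1, 1) → (-7/17, 23/17)
T2 shear: y ← y + 2·x: (-7/17, 23/17) → (-7/17, 9/17)
T3 reflect across x = 0: (-7/17, 9/17) → (7/17, 9/17)
T4 reflect across x = 0: (7/17, 9/17) → (-7/17, 9/17)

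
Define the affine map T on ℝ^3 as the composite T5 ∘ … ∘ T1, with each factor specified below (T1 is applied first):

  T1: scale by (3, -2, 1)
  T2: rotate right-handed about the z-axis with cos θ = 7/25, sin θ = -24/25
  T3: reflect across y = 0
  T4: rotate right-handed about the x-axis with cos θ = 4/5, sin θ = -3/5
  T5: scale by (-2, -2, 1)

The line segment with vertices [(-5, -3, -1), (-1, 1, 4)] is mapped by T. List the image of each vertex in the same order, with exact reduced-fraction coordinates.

T1 scale by (3, -2, 1): (-5, -3, -1) → (-15, 6, -1); (-1, 1, 4) → (-3, -2, 4)
T2 rotate right-handed about the z-axis with cos θ = 7/25, sin θ = -24/25: (-15, 6, -1) → (39/25, 402/25, -1); (-3, -2, 4) → (-69/25, 58/25, 4)
T3 reflect across y = 0: (39/25, 402/25, -1) → (39/25, -402/25, -1); (-69/25, 58/25, 4) → (-69/25, -58/25, 4)
T4 rotate right-handed about the x-axis with cos θ = 4/5, sin θ = -3/5: (39/25, -402/25, -1) → (39/25, -1683/125, 1106/125); (-69/25, -58/25, 4) → (-69/25, 68/125, 574/125)
T5 scale by (-2, -2, 1): (39/25, -1683/125, 1106/125) → (-78/25, 3366/125, 1106/125); (-69/25, 68/125, 574/125) → (138/25, -136/125, 574/125)

image vertices: (-78/25, 3366/125, 1106/125), (138/25, -136/125, 574/125)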